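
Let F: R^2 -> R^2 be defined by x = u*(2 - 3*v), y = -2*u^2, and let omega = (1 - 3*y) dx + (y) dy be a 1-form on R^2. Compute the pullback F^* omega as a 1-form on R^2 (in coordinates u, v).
F^* omega = (8*u^3 - 18*u^2*v + 12*u^2 - 3*v + 2) du + (-18*u^3 - 3*u) dv

Using F^*(f dg) = (f ∘ F) d(g ∘ F), substitute each coordinate x_i by F_i(u, v) in f_i, and replace dx_i by d F_i = (∂F_i/∂u) du + (∂F_i/∂v) dv.
  For the x component: f_1(F) = 6*u^2 + 1; d F_1 = (2 - 3*v) du + (-3*u) dv
  For the y component: f_2(F) = -2*u^2; d F_2 = (-4*u) du + (0) dv
Combining and collecting du, dv coefficients:
  coeff of du: 8*u^3 - 18*u^2*v + 12*u^2 - 3*v + 2
  coeff of dv: -18*u^3 - 3*u
F^* omega = (8*u^3 - 18*u^2*v + 12*u^2 - 3*v + 2) du + (-18*u^3 - 3*u) dv.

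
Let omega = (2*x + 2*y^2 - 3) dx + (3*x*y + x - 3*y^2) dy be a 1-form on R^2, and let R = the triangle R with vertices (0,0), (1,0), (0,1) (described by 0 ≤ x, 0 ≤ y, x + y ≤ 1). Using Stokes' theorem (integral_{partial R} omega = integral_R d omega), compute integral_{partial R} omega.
integral_(partial R) omega = 1/3

Stokes: integral_partial_R omega = integral_R d omega with d omega = (∂Q/∂x - ∂P/∂y) dx ∧ dy.
  ∂Q/∂x = 3*y + 1
  ∂P/∂y = 4*y
  integrand = ∂Q/∂x - ∂P/∂y = 1 - y.
Integrating over R: integral_0^1 integral_0^{1-x} (1 - y) dy dx = 1/3.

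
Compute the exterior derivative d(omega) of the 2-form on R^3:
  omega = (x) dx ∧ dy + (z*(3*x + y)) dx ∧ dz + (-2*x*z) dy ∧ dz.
d(omega) = (-3*z) dx ∧ dy ∧ dz

For a 2-form omega = sum_{i<j} g_{ij} dx_i ∧ dx_j, the exterior derivative is
  d(omega) = sum_{i<j} d(g_{ij}) ∧ dx_i ∧ dx_j = sum_{i<j, k} (∂g_{ij}/∂x_k) dx_k ∧ dx_i ∧ dx_j.
Expand each term, using dx_k ∧ dx_i ∧ dx_j = sgn(permutation) dx_{(a)} ∧ dx_{(b)} ∧ dx_{(c)} with (a < b < c) sorted:
  d(z*(3*x + y)) includes (∂/∂y)(z*(3*x + y)) dy = (z) dy, which multiplied by dx ∧ dz gives (-z) dx ∧ dy ∧ dz
  d(-2*x*z) includes (∂/∂x)(-2*x*z) dx = (-2*z) dx, which multiplied by dy ∧ dz gives (-2*z) dx ∧ dy ∧ dz
Collecting like 3-forms: d(omega) = (-3*z) dx ∧ dy ∧ dz.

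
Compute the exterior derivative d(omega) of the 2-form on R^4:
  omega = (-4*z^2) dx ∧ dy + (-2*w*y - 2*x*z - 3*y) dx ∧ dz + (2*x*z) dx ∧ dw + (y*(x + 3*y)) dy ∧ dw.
d(omega) = (2*w - 8*z + 3) dx ∧ dy ∧ dz + (-2*x - 2*y) dx ∧ dz ∧ dw + (y) dx ∧ dy ∧ dw

For a 2-form omega = sum_{i<j} g_{ij} dx_i ∧ dx_j, the exterior derivative is
  d(omega) = sum_{i<j} d(g_{ij}) ∧ dx_i ∧ dx_j = sum_{i<j, k} (∂g_{ij}/∂x_k) dx_k ∧ dx_i ∧ dx_j.
Expand each term, using dx_k ∧ dx_i ∧ dx_j = sgn(permutation) dx_{(a)} ∧ dx_{(b)} ∧ dx_{(c)} with (a < b < c) sorted:
  d(-4*z^2) includes (∂/∂z)(-4*z^2) dz = (-8*z) dz, which multiplied by dx ∧ dy gives (-8*z) dx ∧ dy ∧ dz
  d(-2*w*y - 2*x*z - 3*y) includes (∂/∂y)(-2*w*y - 2*x*z - 3*y) dy = (-2*w - 3) dy, which multiplied by dx ∧ dz gives (2*w + 3) dx ∧ dy ∧ dz
  d(-2*w*y - 2*x*z - 3*y) includes (∂/∂w)(-2*w*y - 2*x*z - 3*y) dw = (-2*y) dw, which multiplied by dx ∧ dz gives (-2*y) dx ∧ dz ∧ dw
  d(2*x*z) includes (∂/∂z)(2*x*z) dz = (2*x) dz, which multiplied by dx ∧ dw gives (-2*x) dx ∧ dz ∧ dw
  d(y*(x + 3*y)) includes (∂/∂x)(y*(x + 3*y)) dx = (y) dx, which multiplied by dy ∧ dw gives (y) dx ∧ dy ∧ dw
Collecting like 3-forms: d(omega) = (2*w - 8*z + 3) dx ∧ dy ∧ dz + (-2*x - 2*y) dx ∧ dz ∧ dw + (y) dx ∧ dy ∧ dw.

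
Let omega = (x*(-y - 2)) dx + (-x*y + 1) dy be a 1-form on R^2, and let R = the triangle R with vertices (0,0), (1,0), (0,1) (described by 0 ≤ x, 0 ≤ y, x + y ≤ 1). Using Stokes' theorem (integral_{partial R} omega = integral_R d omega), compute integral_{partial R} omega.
integral_(partial R) omega = 0

Stokes: integral_partial_R omega = integral_R d omega with d omega = (∂Q/∂x - ∂P/∂y) dx ∧ dy.
  ∂Q/∂x = -y
  ∂P/∂y = -x
  integrand = ∂Q/∂x - ∂P/∂y = x - y.
Integrating over R: integral_0^1 integral_0^{1-x} (x - y) dy dx = 0.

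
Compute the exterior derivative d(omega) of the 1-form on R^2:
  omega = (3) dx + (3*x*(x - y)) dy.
d(omega) = (6*x - 3*y) dx ∧ dy

For a 1-form omega = sum_i f_i dx_i, the exterior derivative is
  d(omega) = sum_{i < j} (∂f_j/∂x_i - ∂f_i/∂x_j) dx_i ∧ dx_j.
  coefficient of dx ∧ dy: ∂f_2/∂x - ∂f_1/∂y = ∂(3*x*(x - y))/∂x - ∂(3)/∂y = 6*x - 3*y
Assembling: d(omega) = (6*x - 3*y) dx ∧ dy.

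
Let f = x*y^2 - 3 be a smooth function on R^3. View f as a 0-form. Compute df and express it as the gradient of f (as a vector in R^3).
df = (y^2) dx + (2*x*y) dy + (0) dz; grad f = (y^2, 2*x*y, 0)

For a 0-form f, d f = (∂f/∂x) dx + (∂f/∂y) dy + (∂f/∂z) dz. The components of the vector representation are exactly the entries of grad f in Cartesian coordinates:
  ∂f/∂x = y^2
  ∂f/∂y = 2*x*y
  ∂f/∂z = 0.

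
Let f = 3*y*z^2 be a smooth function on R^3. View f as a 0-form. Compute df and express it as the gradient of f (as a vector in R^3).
df = (0) dx + (3*z^2) dy + (6*y*z) dz; grad f = (0, 3*z^2, 6*y*z)

For a 0-form f, d f = (∂f/∂x) dx + (∂f/∂y) dy + (∂f/∂z) dz. The components of the vector representation are exactly the entries of grad f in Cartesian coordinates:
  ∂f/∂x = 0
  ∂f/∂y = 3*z^2
  ∂f/∂z = 6*y*z.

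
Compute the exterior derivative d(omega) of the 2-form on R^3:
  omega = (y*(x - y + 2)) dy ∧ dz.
d(omega) = (y) dx ∧ dy ∧ dz

For a 2-form omega = sum_{i<j} g_{ij} dx_i ∧ dx_j, the exterior derivative is
  d(omega) = sum_{i<j} d(g_{ij}) ∧ dx_i ∧ dx_j = sum_{i<j, k} (∂g_{ij}/∂x_k) dx_k ∧ dx_i ∧ dx_j.
Expand each term, using dx_k ∧ dx_i ∧ dx_j = sgn(permutation) dx_{(a)} ∧ dx_{(b)} ∧ dx_{(c)} with (a < b < c) sorted:
  d(y*(x - y + 2)) includes (∂/∂x)(y*(x - y + 2)) dx = (y) dx, which multiplied by dy ∧ dz gives (y) dx ∧ dy ∧ dz
Collecting like 3-forms: d(omega) = (y) dx ∧ dy ∧ dz.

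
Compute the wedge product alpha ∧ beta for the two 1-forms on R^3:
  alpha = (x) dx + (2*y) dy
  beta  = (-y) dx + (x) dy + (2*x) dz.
alpha ∧ beta = (x^2 + 2*y^2) dx ∧ dy + (2*x^2) dx ∧ dz + (4*x*y) dy ∧ dz

Distribute the wedge, using dx_i ∧ dx_j = -dx_j ∧ dx_i and dx_i ∧ dx_i = 0. For each pair (i, j) with i < j, the coefficient of dx_i ∧ dx_j in alpha ∧ beta is (alpha_i * beta_j - alpha_j * beta_i). Collecting: alpha ∧ beta = (x^2 + 2*y^2) dx ∧ dy + (2*x^2) dx ∧ dz + (4*x*y) dy ∧ dz.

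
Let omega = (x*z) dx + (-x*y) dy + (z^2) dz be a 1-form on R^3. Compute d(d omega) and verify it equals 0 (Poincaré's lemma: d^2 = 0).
d(d omega) = 0

Step 1: d omega = sum_{i<j} (∂f_j/∂x_i - ∂f_i/∂x_j) dx_i ∧ dx_j:
  coeff of dx ∧ dy: -y
  coeff of dx ∧ dz: -x
  coeff of dy ∧ dz: 0
Step 2: Apply d again to each 2-form coefficient. The only possible 3-form in R^3 is dx ∧ dy ∧ dz, with coefficient
  ∂(coeff of dy∧dz)/∂x - ∂(coeff of dx∧dz)/∂y + ∂(coeff of dx∧dy)/∂z
  = ∂/∂x (0) - ∂/∂y (-x) + ∂/∂z (-y).
Each of these terms simplifies to sums of mixed partials that cancel in pairs. The result is 0 (by equality of mixed partials for smooth functions — Schwarz / Clairaut).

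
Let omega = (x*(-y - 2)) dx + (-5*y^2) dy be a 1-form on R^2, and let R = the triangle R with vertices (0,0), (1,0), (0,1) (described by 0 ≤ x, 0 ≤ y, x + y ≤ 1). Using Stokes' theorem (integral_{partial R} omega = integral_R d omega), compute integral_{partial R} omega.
integral_(partial R) omega = 1/6

Stokes: integral_partial_R omega = integral_R d omega with d omega = (∂Q/∂x - ∂P/∂y) dx ∧ dy.
  ∂Q/∂x = 0
  ∂P/∂y = -x
  integrand = ∂Q/∂x - ∂P/∂y = x.
Integrating over R: integral_0^1 integral_0^{1-x} (x) dy dx = 1/6.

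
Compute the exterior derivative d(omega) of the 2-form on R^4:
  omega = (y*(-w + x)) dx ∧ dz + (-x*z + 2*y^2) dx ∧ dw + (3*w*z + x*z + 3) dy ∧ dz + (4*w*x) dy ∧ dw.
d(omega) = (w - x + z) dx ∧ dy ∧ dz + (x - y) dx ∧ dz ∧ dw + (4*w - 4*y) dx ∧ dy ∧ dw + (3*z) dy ∧ dz ∧ dw

For a 2-form omega = sum_{i<j} g_{ij} dx_i ∧ dx_j, the exterior derivative is
  d(omega) = sum_{i<j} d(g_{ij}) ∧ dx_i ∧ dx_j = sum_{i<j, k} (∂g_{ij}/∂x_k) dx_k ∧ dx_i ∧ dx_j.
Expand each term, using dx_k ∧ dx_i ∧ dx_j = sgn(permutation) dx_{(a)} ∧ dx_{(b)} ∧ dx_{(c)} with (a < b < c) sorted:
  d(y*(-w + x)) includes (∂/∂y)(y*(-w + x)) dy = (-w + x) dy, which multiplied by dx ∧ dz gives (w - x) dx ∧ dy ∧ dz
  d(y*(-w + x)) includes (∂/∂w)(y*(-w + x)) dw = (-y) dw, which multiplied by dx ∧ dz gives (-y) dx ∧ dz ∧ dw
  d(-x*z + 2*y^2) includes (∂/∂y)(-x*z + 2*y^2) dy = (4*y) dy, which multiplied by dx ∧ dw gives (-4*y) dx ∧ dy ∧ dw
  d(-x*z + 2*y^2) includes (∂/∂z)(-x*z + 2*y^2) dz = (-x) dz, which multiplied by dx ∧ dw gives (x) dx ∧ dz ∧ dw
  d(3*w*z + x*z + 3) includes (∂/∂x)(3*w*z + x*z + 3) dx = (z) dx, which multiplied by dy ∧ dz gives (z) dx ∧ dy ∧ dz
  d(3*w*z + x*z + 3) includes (∂/∂w)(3*w*z + x*z + 3) dw = (3*z) dw, which multiplied by dy ∧ dz gives (3*z) dy ∧ dz ∧ dw
  d(4*w*x) includes (∂/∂x)(4*w*x) dx = (4*w) dx, which multiplied by dy ∧ dw gives (4*w) dx ∧ dy ∧ dw
Collecting like 3-forms: d(omega) = (w - x + z) dx ∧ dy ∧ dz + (x - y) dx ∧ dz ∧ dw + (4*w - 4*y) dx ∧ dy ∧ dw + (3*z) dy ∧ dz ∧ dw.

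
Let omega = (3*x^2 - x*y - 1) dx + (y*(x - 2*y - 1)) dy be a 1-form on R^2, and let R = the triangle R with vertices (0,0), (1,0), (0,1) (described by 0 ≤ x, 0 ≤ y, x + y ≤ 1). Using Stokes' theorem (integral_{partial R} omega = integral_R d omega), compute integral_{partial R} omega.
integral_(partial R) omega = 1/3

Stokes: integral_partial_R omega = integral_R d omega with d omega = (∂Q/∂x - ∂P/∂y) dx ∧ dy.
  ∂Q/∂x = y
  ∂P/∂y = -x
  integrand = ∂Q/∂x - ∂P/∂y = x + y.
Integrating over R: integral_0^1 integral_0^{1-x} (x + y) dy dx = 1/3.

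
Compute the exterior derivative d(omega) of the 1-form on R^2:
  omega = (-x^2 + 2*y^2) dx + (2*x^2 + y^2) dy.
d(omega) = (4*x - 4*y) dx ∧ dy

For a 1-form omega = sum_i f_i dx_i, the exterior derivative is
  d(omega) = sum_{i < j} (∂f_j/∂x_i - ∂f_i/∂x_j) dx_i ∧ dx_j.
  coefficient of dx ∧ dy: ∂f_2/∂x - ∂f_1/∂y = ∂(2*x^2 + y^2)/∂x - ∂(-x^2 + 2*y^2)/∂y = 4*x - 4*y
Assembling: d(omega) = (4*x - 4*y) dx ∧ dy.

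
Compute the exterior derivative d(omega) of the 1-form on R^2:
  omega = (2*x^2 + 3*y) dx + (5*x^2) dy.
d(omega) = (10*x - 3) dx ∧ dy

For a 1-form omega = sum_i f_i dx_i, the exterior derivative is
  d(omega) = sum_{i < j} (∂f_j/∂x_i - ∂f_i/∂x_j) dx_i ∧ dx_j.
  coefficient of dx ∧ dy: ∂f_2/∂x - ∂f_1/∂y = ∂(5*x^2)/∂x - ∂(2*x^2 + 3*y)/∂y = 10*x - 3
Assembling: d(omega) = (10*x - 3) dx ∧ dy.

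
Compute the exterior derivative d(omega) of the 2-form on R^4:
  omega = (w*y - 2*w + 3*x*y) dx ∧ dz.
d(omega) = (-w - 3*x) dx ∧ dy ∧ dz + (y - 2) dx ∧ dz ∧ dw

For a 2-form omega = sum_{i<j} g_{ij} dx_i ∧ dx_j, the exterior derivative is
  d(omega) = sum_{i<j} d(g_{ij}) ∧ dx_i ∧ dx_j = sum_{i<j, k} (∂g_{ij}/∂x_k) dx_k ∧ dx_i ∧ dx_j.
Expand each term, using dx_k ∧ dx_i ∧ dx_j = sgn(permutation) dx_{(a)} ∧ dx_{(b)} ∧ dx_{(c)} with (a < b < c) sorted:
  d(w*y - 2*w + 3*x*y) includes (∂/∂y)(w*y - 2*w + 3*x*y) dy = (w + 3*x) dy, which multiplied by dx ∧ dz gives (-w - 3*x) dx ∧ dy ∧ dz
  d(w*y - 2*w + 3*x*y) includes (∂/∂w)(w*y - 2*w + 3*x*y) dw = (y - 2) dw, which multiplied by dx ∧ dz gives (y - 2) dx ∧ dz ∧ dw
Collecting like 3-forms: d(omega) = (-w - 3*x) dx ∧ dy ∧ dz + (y - 2) dx ∧ dz ∧ dw.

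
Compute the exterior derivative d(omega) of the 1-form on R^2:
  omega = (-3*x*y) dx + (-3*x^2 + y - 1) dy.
d(omega) = (-3*x) dx ∧ dy

For a 1-form omega = sum_i f_i dx_i, the exterior derivative is
  d(omega) = sum_{i < j} (∂f_j/∂x_i - ∂f_i/∂x_j) dx_i ∧ dx_j.
  coefficient of dx ∧ dy: ∂f_2/∂x - ∂f_1/∂y = ∂(-3*x^2 + y - 1)/∂x - ∂(-3*x*y)/∂y = -3*x
Assembling: d(omega) = (-3*x) dx ∧ dy.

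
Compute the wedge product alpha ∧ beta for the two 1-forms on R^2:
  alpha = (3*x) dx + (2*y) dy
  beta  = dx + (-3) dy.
alpha ∧ beta = (-9*x - 2*y) dx ∧ dy

Distribute the wedge, using dx_i ∧ dx_j = -dx_j ∧ dx_i and dx_i ∧ dx_i = 0. For each pair (i, j) with i < j, the coefficient of dx_i ∧ dx_j in alpha ∧ beta is (alpha_i * beta_j - alpha_j * beta_i). Collecting: alpha ∧ beta = (-9*x - 2*y) dx ∧ dy.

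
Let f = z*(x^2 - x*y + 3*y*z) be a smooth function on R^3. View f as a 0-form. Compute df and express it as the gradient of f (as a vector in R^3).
df = (z*(2*x - y)) dx + (z*(-x + 3*z)) dy + (x^2 - x*y + 6*y*z) dz; grad f = (z*(2*x - y), z*(-x + 3*z), x^2 - x*y + 6*y*z)

For a 0-form f, d f = (∂f/∂x) dx + (∂f/∂y) dy + (∂f/∂z) dz. The components of the vector representation are exactly the entries of grad f in Cartesian coordinates:
  ∂f/∂x = z*(2*x - y)
  ∂f/∂y = z*(-x + 3*z)
  ∂f/∂z = x^2 - x*y + 6*y*z.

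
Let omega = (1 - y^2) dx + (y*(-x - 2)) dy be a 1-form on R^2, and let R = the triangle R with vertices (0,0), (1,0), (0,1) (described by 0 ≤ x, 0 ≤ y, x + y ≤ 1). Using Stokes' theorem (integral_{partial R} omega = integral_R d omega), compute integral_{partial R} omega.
integral_(partial R) omega = 1/6

Stokes: integral_partial_R omega = integral_R d omega with d omega = (∂Q/∂x - ∂P/∂y) dx ∧ dy.
  ∂Q/∂x = -y
  ∂P/∂y = -2*y
  integrand = ∂Q/∂x - ∂P/∂y = y.
Integrating over R: integral_0^1 integral_0^{1-x} (y) dy dx = 1/6.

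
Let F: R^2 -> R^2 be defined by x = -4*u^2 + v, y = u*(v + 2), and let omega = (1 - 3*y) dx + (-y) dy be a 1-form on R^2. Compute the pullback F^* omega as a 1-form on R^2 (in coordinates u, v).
F^* omega = (u*(24*u*v + 48*u - v^2 - 4*v - 12)) du + (-u^2*v - 2*u^2 - 3*u*v - 6*u + 1) dv

Using F^*(f dg) = (f ∘ F) d(g ∘ F), substitute each coordinate x_i by F_i(u, v) in f_i, and replace dx_i by d F_i = (∂F_i/∂u) du + (∂F_i/∂v) dv.
  For the x component: f_1(F) = -3*u*v - 6*u + 1; d F_1 = (-8*u) du + (1) dv
  For the y component: f_2(F) = u*(-v - 2); d F_2 = (v + 2) du + (u) dv
Combining and collecting du, dv coefficients:
  coeff of du: u*(24*u*v + 48*u - v^2 - 4*v - 12)
  coeff of dv: -u^2*v - 2*u^2 - 3*u*v - 6*u + 1
F^* omega = (u*(24*u*v + 48*u - v^2 - 4*v - 12)) du + (-u^2*v - 2*u^2 - 3*u*v - 6*u + 1) dv.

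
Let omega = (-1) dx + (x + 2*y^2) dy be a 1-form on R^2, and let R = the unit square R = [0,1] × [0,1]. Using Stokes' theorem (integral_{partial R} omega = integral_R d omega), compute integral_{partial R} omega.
integral_(partial R) omega = 1

Stokes: integral_partial_R omega = integral_R d omega with d omega = (∂Q/∂x - ∂P/∂y) dx ∧ dy.
  ∂Q/∂x = 1
  ∂P/∂y = 0
  integrand = ∂Q/∂x - ∂P/∂y = 1.
Integrating over R: integral_0^1 integral_0^1 (1) dx dy = 1.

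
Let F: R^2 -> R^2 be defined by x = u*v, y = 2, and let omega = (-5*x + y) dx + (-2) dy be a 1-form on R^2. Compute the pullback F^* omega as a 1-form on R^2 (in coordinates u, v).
F^* omega = (v*(-5*u*v + 2)) du + (u*(-5*u*v + 2)) dv

Using F^*(f dg) = (f ∘ F) d(g ∘ F), substitute each coordinate x_i by F_i(u, v) in f_i, and replace dx_i by d F_i = (∂F_i/∂u) du + (∂F_i/∂v) dv.
  For the x component: f_1(F) = -5*u*v + 2; d F_1 = (v) du + (u) dv
  For the y component: f_2(F) = -2; d F_2 = (0) du + (0) dv
Combining and collecting du, dv coefficients:
  coeff of du: v*(-5*u*v + 2)
  coeff of dv: u*(-5*u*v + 2)
F^* omega = (v*(-5*u*v + 2)) du + (u*(-5*u*v + 2)) dv.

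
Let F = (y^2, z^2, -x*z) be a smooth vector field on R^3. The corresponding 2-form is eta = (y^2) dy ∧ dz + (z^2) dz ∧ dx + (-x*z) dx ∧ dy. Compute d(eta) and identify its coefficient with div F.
d(eta) = (-x) dx ∧ dy ∧ dz; div F = -x

For a 2-form in R^3 of the form above, applying d gives a 3-form with coefficient ∂P/∂x + ∂Q/∂y + ∂R/∂z:
  ∂P/∂x = 0
  ∂Q/∂y = 0
  ∂R/∂z = -x
Sum = -x, which is exactly div F.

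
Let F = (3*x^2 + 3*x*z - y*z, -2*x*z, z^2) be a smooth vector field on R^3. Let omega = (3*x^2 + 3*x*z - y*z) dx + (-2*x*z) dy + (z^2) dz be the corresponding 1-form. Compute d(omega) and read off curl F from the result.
d(omega) = (2*x) dy ∧ dz + (3*x - y) dz ∧ dx + (-z) dx ∧ dy; curl F = (2*x, 3*x - y, -z)

d omega = sum_{i<j} (∂f_j/∂x_i - ∂f_i/∂x_j) dx_i ∧ dx_j. Under the identification (dy ∧ dz, dz ∧ dx, dx ∧ dy) ↔ (e_x, e_y, e_z), the coefficients are exactly the components of curl F. Compute:
  ∂R/∂y - ∂Q/∂z = (0) - (-2*x) = 2*x
  ∂P/∂z - ∂R/∂x = (3*x - y) - (0) = 3*x - y
  ∂Q/∂x - ∂P/∂y = (-2*z) - (-z) = -z.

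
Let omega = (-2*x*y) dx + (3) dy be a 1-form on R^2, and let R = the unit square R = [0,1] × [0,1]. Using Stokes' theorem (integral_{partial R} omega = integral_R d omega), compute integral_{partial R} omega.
integral_(partial R) omega = 1

Stokes: integral_partial_R omega = integral_R d omega with d omega = (∂Q/∂x - ∂P/∂y) dx ∧ dy.
  ∂Q/∂x = 0
  ∂P/∂y = -2*x
  integrand = ∂Q/∂x - ∂P/∂y = 2*x.
Integrating over R: integral_0^1 integral_0^1 (2*x) dx dy = 1.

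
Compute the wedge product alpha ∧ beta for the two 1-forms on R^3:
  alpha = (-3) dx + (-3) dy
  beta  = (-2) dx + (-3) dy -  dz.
alpha ∧ beta = (3) dx ∧ dy + (3) dx ∧ dz + (3) dy ∧ dz

Distribute the wedge, using dx_i ∧ dx_j = -dx_j ∧ dx_i and dx_i ∧ dx_i = 0. For each pair (i, j) with i < j, the coefficient of dx_i ∧ dx_j in alpha ∧ beta is (alpha_i * beta_j - alpha_j * beta_i). Collecting: alpha ∧ beta = (3) dx ∧ dy + (3) dx ∧ dz + (3) dy ∧ dz.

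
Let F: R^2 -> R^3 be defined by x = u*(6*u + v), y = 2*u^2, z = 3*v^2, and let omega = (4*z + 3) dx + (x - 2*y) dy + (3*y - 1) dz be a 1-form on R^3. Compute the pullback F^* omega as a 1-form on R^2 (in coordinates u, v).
F^* omega = (8*u^3 + 4*u^2*v + 144*u*v^2 + 36*u + 12*v^3 + 3*v) du + (36*u^2*v + 12*u*v^2 + 3*u - 6*v) dv

Using F^*(f dg) = (f ∘ F) d(g ∘ F), substitute each coordinate x_i by F_i(u, v) in f_i, and replace dx_i by d F_i = (∂F_i/∂u) du + (∂F_i/∂v) dv.
  For the x component: f_1(F) = 12*v^2 + 3; d F_1 = (12*u + v) du + (u) dv
  For the y component: f_2(F) = u*(2*u + v); d F_2 = (4*u) du + (0) dv
  For the z component: f_3(F) = 6*u^2 - 1; d F_3 = (0) du + (6*v) dv
Combining and collecting du, dv coefficients:
  coeff of du: 8*u^3 + 4*u^2*v + 144*u*v^2 + 36*u + 12*v^3 + 3*v
  coeff of dv: 36*u^2*v + 12*u*v^2 + 3*u - 6*v
F^* omega = (8*u^3 + 4*u^2*v + 144*u*v^2 + 36*u + 12*v^3 + 3*v) du + (36*u^2*v + 12*u*v^2 + 3*u - 6*v) dv.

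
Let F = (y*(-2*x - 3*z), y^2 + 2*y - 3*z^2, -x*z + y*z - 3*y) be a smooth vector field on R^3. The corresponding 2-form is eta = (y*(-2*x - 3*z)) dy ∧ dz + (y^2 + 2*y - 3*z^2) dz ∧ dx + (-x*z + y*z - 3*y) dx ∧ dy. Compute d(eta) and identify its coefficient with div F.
d(eta) = (-x + y + 2) dx ∧ dy ∧ dz; div F = -x + y + 2

For a 2-form in R^3 of the form above, applying d gives a 3-form with coefficient ∂P/∂x + ∂Q/∂y + ∂R/∂z:
  ∂P/∂x = -2*y
  ∂Q/∂y = 2*y + 2
  ∂R/∂z = -x + y
Sum = -x + y + 2, which is exactly div F.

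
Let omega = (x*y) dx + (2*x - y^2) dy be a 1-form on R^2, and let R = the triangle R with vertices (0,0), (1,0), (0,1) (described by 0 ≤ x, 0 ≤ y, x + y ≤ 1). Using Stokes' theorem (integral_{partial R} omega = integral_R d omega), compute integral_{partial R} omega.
integral_(partial R) omega = 5/6

Stokes: integral_partial_R omega = integral_R d omega with d omega = (∂Q/∂x - ∂P/∂y) dx ∧ dy.
  ∂Q/∂x = 2
  ∂P/∂y = x
  integrand = ∂Q/∂x - ∂P/∂y = 2 - x.
Integrating over R: integral_0^1 integral_0^{1-x} (2 - x) dy dx = 5/6.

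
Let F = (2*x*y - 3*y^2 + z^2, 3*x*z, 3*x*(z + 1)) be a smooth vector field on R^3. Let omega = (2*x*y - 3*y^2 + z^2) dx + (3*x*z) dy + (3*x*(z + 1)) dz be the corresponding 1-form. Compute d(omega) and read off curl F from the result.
d(omega) = (-3*x) dy ∧ dz + (-z - 3) dz ∧ dx + (-2*x + 6*y + 3*z) dx ∧ dy; curl F = (-3*x, -z - 3, -2*x + 6*y + 3*z)

d omega = sum_{i<j} (∂f_j/∂x_i - ∂f_i/∂x_j) dx_i ∧ dx_j. Under the identification (dy ∧ dz, dz ∧ dx, dx ∧ dy) ↔ (e_x, e_y, e_z), the coefficients are exactly the components of curl F. Compute:
  ∂R/∂y - ∂Q/∂z = (0) - (3*x) = -3*x
  ∂P/∂z - ∂R/∂x = (2*z) - (3*z + 3) = -z - 3
  ∂Q/∂x - ∂P/∂y = (3*z) - (2*x - 6*y) = -2*x + 6*y + 3*z.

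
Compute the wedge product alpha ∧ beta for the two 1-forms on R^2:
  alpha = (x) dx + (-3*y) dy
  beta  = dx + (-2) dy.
alpha ∧ beta = (-2*x + 3*y) dx ∧ dy

Distribute the wedge, using dx_i ∧ dx_j = -dx_j ∧ dx_i and dx_i ∧ dx_i = 0. For each pair (i, j) with i < j, the coefficient of dx_i ∧ dx_j in alpha ∧ beta is (alpha_i * beta_j - alpha_j * beta_i). Collecting: alpha ∧ beta = (-2*x + 3*y) dx ∧ dy.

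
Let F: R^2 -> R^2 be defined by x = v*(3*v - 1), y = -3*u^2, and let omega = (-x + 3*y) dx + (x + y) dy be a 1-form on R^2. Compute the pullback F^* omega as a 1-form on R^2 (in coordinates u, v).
F^* omega = (6*u*(3*u^2 - 3*v^2 + v)) du + (-54*u^2*v + 9*u^2 - 18*v^3 + 9*v^2 - v) dv

Using F^*(f dg) = (f ∘ F) d(g ∘ F), substitute each coordinate x_i by F_i(u, v) in f_i, and replace dx_i by d F_i = (∂F_i/∂u) du + (∂F_i/∂v) dv.
  For the x component: f_1(F) = -9*u^2 - 3*v^2 + v; d F_1 = (0) du + (6*v - 1) dv
  For the y component: f_2(F) = -3*u^2 + 3*v^2 - v; d F_2 = (-6*u) du + (0) dv
Combining and collecting du, dv coefficients:
  coeff of du: 6*u*(3*u^2 - 3*v^2 + v)
  coeff of dv: -54*u^2*v + 9*u^2 - 18*v^3 + 9*v^2 - v
F^* omega = (6*u*(3*u^2 - 3*v^2 + v)) du + (-54*u^2*v + 9*u^2 - 18*v^3 + 9*v^2 - v) dv.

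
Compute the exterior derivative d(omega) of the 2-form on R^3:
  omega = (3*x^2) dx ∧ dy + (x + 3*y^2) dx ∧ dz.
d(omega) = (-6*y) dx ∧ dy ∧ dz

For a 2-form omega = sum_{i<j} g_{ij} dx_i ∧ dx_j, the exterior derivative is
  d(omega) = sum_{i<j} d(g_{ij}) ∧ dx_i ∧ dx_j = sum_{i<j, k} (∂g_{ij}/∂x_k) dx_k ∧ dx_i ∧ dx_j.
Expand each term, using dx_k ∧ dx_i ∧ dx_j = sgn(permutation) dx_{(a)} ∧ dx_{(b)} ∧ dx_{(c)} with (a < b < c) sorted:
  d(x + 3*y^2) includes (∂/∂y)(x + 3*y^2) dy = (6*y) dy, which multiplied by dx ∧ dz gives (-6*y) dx ∧ dy ∧ dz
Collecting like 3-forms: d(omega) = (-6*y) dx ∧ dy ∧ dz.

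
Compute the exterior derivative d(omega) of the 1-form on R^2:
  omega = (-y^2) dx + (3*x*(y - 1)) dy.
d(omega) = (5*y - 3) dx ∧ dy

For a 1-form omega = sum_i f_i dx_i, the exterior derivative is
  d(omega) = sum_{i < j} (∂f_j/∂x_i - ∂f_i/∂x_j) dx_i ∧ dx_j.
  coefficient of dx ∧ dy: ∂f_2/∂x - ∂f_1/∂y = ∂(3*x*(y - 1))/∂x - ∂(-y^2)/∂y = 5*y - 3
Assembling: d(omega) = (5*y - 3) dx ∧ dy.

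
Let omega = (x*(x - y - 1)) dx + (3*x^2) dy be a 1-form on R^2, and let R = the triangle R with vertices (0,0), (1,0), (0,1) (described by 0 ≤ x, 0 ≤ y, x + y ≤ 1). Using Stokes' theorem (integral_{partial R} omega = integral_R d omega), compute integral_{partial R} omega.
integral_(partial R) omega = 7/6

Stokes: integral_partial_R omega = integral_R d omega with d omega = (∂Q/∂x - ∂P/∂y) dx ∧ dy.
  ∂Q/∂x = 6*x
  ∂P/∂y = -x
  integrand = ∂Q/∂x - ∂P/∂y = 7*x.
Integrating over R: integral_0^1 integral_0^{1-x} (7*x) dy dx = 7/6.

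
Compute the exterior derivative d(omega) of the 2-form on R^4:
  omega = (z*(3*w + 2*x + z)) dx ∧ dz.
d(omega) = (3*z) dx ∧ dz ∧ dw

For a 2-form omega = sum_{i<j} g_{ij} dx_i ∧ dx_j, the exterior derivative is
  d(omega) = sum_{i<j} d(g_{ij}) ∧ dx_i ∧ dx_j = sum_{i<j, k} (∂g_{ij}/∂x_k) dx_k ∧ dx_i ∧ dx_j.
Expand each term, using dx_k ∧ dx_i ∧ dx_j = sgn(permutation) dx_{(a)} ∧ dx_{(b)} ∧ dx_{(c)} with (a < b < c) sorted:
  d(z*(3*w + 2*x + z)) includes (∂/∂w)(z*(3*w + 2*x + z)) dw = (3*z) dw, which multiplied by dx ∧ dz gives (3*z) dx ∧ dz ∧ dw
Collecting like 3-forms: d(omega) = (3*z) dx ∧ dz ∧ dw.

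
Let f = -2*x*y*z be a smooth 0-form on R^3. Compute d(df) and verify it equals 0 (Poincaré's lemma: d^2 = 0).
d(df) = 0

Step 1: df = sum_i (∂f/∂x_i) dx_i = (-2*y*z) dx + (-2*x*z) dy + (-2*x*y) dz.
Step 2: Apply d again. Using the 1-form formula, the coefficient of dx ∧ dy in d(df) is ∂^2 f/∂x ∂y - ∂^2 f/∂y ∂x = (-2*z) - (-2*z) = 0 (equality of mixed partials for smooth f).
Similarly for dx ∧ dz and dy ∧ dz — all coefficients vanish. So d(df) = 0.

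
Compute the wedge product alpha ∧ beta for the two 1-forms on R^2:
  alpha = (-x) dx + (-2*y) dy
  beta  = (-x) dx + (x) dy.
alpha ∧ beta = (-x*(x + 2*y)) dx ∧ dy

Distribute the wedge, using dx_i ∧ dx_j = -dx_j ∧ dx_i and dx_i ∧ dx_i = 0. For each pair (i, j) with i < j, the coefficient of dx_i ∧ dx_j in alpha ∧ beta is (alpha_i * beta_j - alpha_j * beta_i). Collecting: alpha ∧ beta = (-x*(x + 2*y)) dx ∧ dy.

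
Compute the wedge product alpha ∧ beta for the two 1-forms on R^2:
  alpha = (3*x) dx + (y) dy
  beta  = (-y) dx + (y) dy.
alpha ∧ beta = (y*(3*x + y)) dx ∧ dy

Distribute the wedge, using dx_i ∧ dx_j = -dx_j ∧ dx_i and dx_i ∧ dx_i = 0. For each pair (i, j) with i < j, the coefficient of dx_i ∧ dx_j in alpha ∧ beta is (alpha_i * beta_j - alpha_j * beta_i). Collecting: alpha ∧ beta = (y*(3*x + y)) dx ∧ dy.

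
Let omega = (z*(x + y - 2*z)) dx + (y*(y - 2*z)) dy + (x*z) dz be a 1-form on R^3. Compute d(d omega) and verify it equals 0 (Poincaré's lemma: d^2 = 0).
d(d omega) = 0

Step 1: d omega = sum_{i<j} (∂f_j/∂x_i - ∂f_i/∂x_j) dx_i ∧ dx_j:
  coeff of dx ∧ dy: -z
  coeff of dx ∧ dz: -x - y + 5*z
  coeff of dy ∧ dz: 2*y
Step 2: Apply d again to each 2-form coefficient. The only possible 3-form in R^3 is dx ∧ dy ∧ dz, with coefficient
  ∂(coeff of dy∧dz)/∂x - ∂(coeff of dx∧dz)/∂y + ∂(coeff of dx∧dy)/∂z
  = ∂/∂x (2*y) - ∂/∂y (-x - y + 5*z) + ∂/∂z (-z).
Each of these terms simplifies to sums of mixed partials that cancel in pairs. The result is 0 (by equality of mixed partials for smooth functions — Schwarz / Clairaut).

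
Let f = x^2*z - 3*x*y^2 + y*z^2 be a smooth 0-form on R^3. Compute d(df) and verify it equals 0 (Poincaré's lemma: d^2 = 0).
d(df) = 0

Step 1: df = sum_i (∂f/∂x_i) dx_i = (2*x*z - 3*y^2) dx + (-6*x*y + z^2) dy + (x^2 + 2*y*z) dz.
Step 2: Apply d again. Using the 1-form formula, the coefficient of dx ∧ dy in d(df) is ∂^2 f/∂x ∂y - ∂^2 f/∂y ∂x = (-6*y) - (-6*y) = 0 (equality of mixed partials for smooth f).
Similarly for dx ∧ dz and dy ∧ dz — all coefficients vanish. So d(df) = 0.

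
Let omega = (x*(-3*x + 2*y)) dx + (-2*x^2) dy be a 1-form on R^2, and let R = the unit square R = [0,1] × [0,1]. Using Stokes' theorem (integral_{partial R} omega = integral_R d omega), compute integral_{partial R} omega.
integral_(partial R) omega = -3

Stokes: integral_partial_R omega = integral_R d omega with d omega = (∂Q/∂x - ∂P/∂y) dx ∧ dy.
  ∂Q/∂x = -4*x
  ∂P/∂y = 2*x
  integrand = ∂Q/∂x - ∂P/∂y = -6*x.
Integrating over R: integral_0^1 integral_0^1 (-6*x) dx dy = -3.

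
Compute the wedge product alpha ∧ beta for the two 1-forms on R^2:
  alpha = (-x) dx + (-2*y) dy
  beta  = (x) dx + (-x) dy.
alpha ∧ beta = (x*(x + 2*y)) dx ∧ dy

Distribute the wedge, using dx_i ∧ dx_j = -dx_j ∧ dx_i and dx_i ∧ dx_i = 0. For each pair (i, j) with i < j, the coefficient of dx_i ∧ dx_j in alpha ∧ beta is (alpha_i * beta_j - alpha_j * beta_i). Collecting: alpha ∧ beta = (x*(x + 2*y)) dx ∧ dy.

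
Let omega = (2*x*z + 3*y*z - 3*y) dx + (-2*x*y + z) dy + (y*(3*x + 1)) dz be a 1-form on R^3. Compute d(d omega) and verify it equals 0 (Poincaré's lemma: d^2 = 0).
d(d omega) = 0

Step 1: d omega = sum_{i<j} (∂f_j/∂x_i - ∂f_i/∂x_j) dx_i ∧ dx_j:
  coeff of dx ∧ dy: -2*y - 3*z + 3
  coeff of dx ∧ dz: -2*x
  coeff of dy ∧ dz: 3*x
Step 2: Apply d again to each 2-form coefficient. The only possible 3-form in R^3 is dx ∧ dy ∧ dz, with coefficient
  ∂(coeff of dy∧dz)/∂x - ∂(coeff of dx∧dz)/∂y + ∂(coeff of dx∧dy)/∂z
  = ∂/∂x (3*x) - ∂/∂y (-2*x) + ∂/∂z (-2*y - 3*z + 3).
Each of these terms simplifies to sums of mixed partials that cancel in pairs. The result is 0 (by equality of mixed partials for smooth functions — Schwarz / Clairaut).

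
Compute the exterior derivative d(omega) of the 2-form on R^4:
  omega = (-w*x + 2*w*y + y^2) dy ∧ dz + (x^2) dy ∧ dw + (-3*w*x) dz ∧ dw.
d(omega) = (-w) dx ∧ dy ∧ dz + (-x + 2*y) dy ∧ dz ∧ dw + (2*x) dx ∧ dy ∧ dw + (-3*w) dx ∧ dz ∧ dw

For a 2-form omega = sum_{i<j} g_{ij} dx_i ∧ dx_j, the exterior derivative is
  d(omega) = sum_{i<j} d(g_{ij}) ∧ dx_i ∧ dx_j = sum_{i<j, k} (∂g_{ij}/∂x_k) dx_k ∧ dx_i ∧ dx_j.
Expand each term, using dx_k ∧ dx_i ∧ dx_j = sgn(permutation) dx_{(a)} ∧ dx_{(b)} ∧ dx_{(c)} with (a < b < c) sorted:
  d(-w*x + 2*w*y + y^2) includes (∂/∂x)(-w*x + 2*w*y + y^2) dx = (-w) dx, which multiplied by dy ∧ dz gives (-w) dx ∧ dy ∧ dz
  d(-w*x + 2*w*y + y^2) includes (∂/∂w)(-w*x + 2*w*y + y^2) dw = (-x + 2*y) dw, which multiplied by dy ∧ dz gives (-x + 2*y) dy ∧ dz ∧ dw
  d(x^2) includes (∂/∂x)(x^2) dx = (2*x) dx, which multiplied by dy ∧ dw gives (2*x) dx ∧ dy ∧ dw
  d(-3*w*x) includes (∂/∂x)(-3*w*x) dx = (-3*w) dx, which multiplied by dz ∧ dw gives (-3*w) dx ∧ dz ∧ dw
Collecting like 3-forms: d(omega) = (-w) dx ∧ dy ∧ dz + (-x + 2*y) dy ∧ dz ∧ dw + (2*x) dx ∧ dy ∧ dw + (-3*w) dx ∧ dz ∧ dw.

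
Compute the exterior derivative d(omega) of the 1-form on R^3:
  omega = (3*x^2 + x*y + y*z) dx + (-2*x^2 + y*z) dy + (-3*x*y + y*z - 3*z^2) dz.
d(omega) = (-5*x - z) dx ∧ dy + (-4*y) dx ∧ dz + (-3*x - y + z) dy ∧ dz

For a 1-form omega = sum_i f_i dx_i, the exterior derivative is
  d(omega) = sum_{i < j} (∂f_j/∂x_i - ∂f_i/∂x_j) dx_i ∧ dx_j.
  coefficient of dx ∧ dy: ∂f_2/∂x - ∂f_1/∂y = ∂(-2*x^2 + y*z)/∂x - ∂(3*x^2 + x*y + y*z)/∂y = -5*x - z
  coefficient of dx ∧ dz: ∂f_3/∂x - ∂f_1/∂z = ∂(-3*x*y + y*z - 3*z^2)/∂x - ∂(3*x^2 + x*y + y*z)/∂z = -4*y
  coefficient of dy ∧ dz: ∂f_3/∂y - ∂f_2/∂z = ∂(-3*x*y + y*z - 3*z^2)/∂y - ∂(-2*x^2 + y*z)/∂z = -3*x - y + z
Assembling: d(omega) = (-5*x - z) dx ∧ dy + (-4*y) dx ∧ dz + (-3*x - y + z) dy ∧ dz.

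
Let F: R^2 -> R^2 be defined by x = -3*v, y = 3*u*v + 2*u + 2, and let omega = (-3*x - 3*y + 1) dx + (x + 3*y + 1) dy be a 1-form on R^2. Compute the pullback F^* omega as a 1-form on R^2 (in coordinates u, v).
F^* omega = (27*u*v^2 + 36*u*v + 12*u - 9*v^2 + 15*v + 14) du + (27*u^2*v + 18*u^2 + 18*u*v + 39*u - 27*v + 15) dv

Using F^*(f dg) = (f ∘ F) d(g ∘ F), substitute each coordinate x_i by F_i(u, v) in f_i, and replace dx_i by d F_i = (∂F_i/∂u) du + (∂F_i/∂v) dv.
  For the x component: f_1(F) = -9*u*v - 6*u + 9*v - 5; d F_1 = (0) du + (-3) dv
  For the y component: f_2(F) = 9*u*v + 6*u - 3*v + 7; d F_2 = (3*v + 2) du + (3*u) dv
Combining and collecting du, dv coefficients:
  coeff of du: 27*u*v^2 + 36*u*v + 12*u - 9*v^2 + 15*v + 14
  coeff of dv: 27*u^2*v + 18*u^2 + 18*u*v + 39*u - 27*v + 15
F^* omega = (27*u*v^2 + 36*u*v + 12*u - 9*v^2 + 15*v + 14) du + (27*u^2*v + 18*u^2 + 18*u*v + 39*u - 27*v + 15) dv.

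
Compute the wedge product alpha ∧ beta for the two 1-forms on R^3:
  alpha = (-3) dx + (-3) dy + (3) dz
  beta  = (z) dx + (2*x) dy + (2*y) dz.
alpha ∧ beta = (-6*x + 3*z) dx ∧ dy + (-6*y - 3*z) dx ∧ dz + (-6*x - 6*y) dy ∧ dz

Distribute the wedge, using dx_i ∧ dx_j = -dx_j ∧ dx_i and dx_i ∧ dx_i = 0. For each pair (i, j) with i < j, the coefficient of dx_i ∧ dx_j in alpha ∧ beta is (alpha_i * beta_j - alpha_j * beta_i). Collecting: alpha ∧ beta = (-6*x + 3*z) dx ∧ dy + (-6*y - 3*z) dx ∧ dz + (-6*x - 6*y) dy ∧ dz.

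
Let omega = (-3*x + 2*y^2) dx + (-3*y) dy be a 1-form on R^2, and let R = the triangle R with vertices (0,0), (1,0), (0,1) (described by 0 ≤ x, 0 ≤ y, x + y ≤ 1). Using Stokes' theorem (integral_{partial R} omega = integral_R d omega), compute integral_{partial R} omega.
integral_(partial R) omega = -2/3

Stokes: integral_partial_R omega = integral_R d omega with d omega = (∂Q/∂x - ∂P/∂y) dx ∧ dy.
  ∂Q/∂x = 0
  ∂P/∂y = 4*y
  integrand = ∂Q/∂x - ∂P/∂y = -4*y.
Integrating over R: integral_0^1 integral_0^{1-x} (-4*y) dy dx = -2/3.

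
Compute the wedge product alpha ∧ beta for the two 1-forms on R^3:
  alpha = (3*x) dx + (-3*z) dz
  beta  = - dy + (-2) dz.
alpha ∧ beta = (-3*x) dx ∧ dy + (-6*x) dx ∧ dz + (-3*z) dy ∧ dz

Distribute the wedge, using dx_i ∧ dx_j = -dx_j ∧ dx_i and dx_i ∧ dx_i = 0. For each pair (i, j) with i < j, the coefficient of dx_i ∧ dx_j in alpha ∧ beta is (alpha_i * beta_j - alpha_j * beta_i). Collecting: alpha ∧ beta = (-3*x) dx ∧ dy + (-6*x) dx ∧ dz + (-3*z) dy ∧ dz.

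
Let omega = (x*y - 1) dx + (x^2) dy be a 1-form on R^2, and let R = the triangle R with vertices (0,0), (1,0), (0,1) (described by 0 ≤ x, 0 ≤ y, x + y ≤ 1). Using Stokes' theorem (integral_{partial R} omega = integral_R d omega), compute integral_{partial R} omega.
integral_(partial R) omega = 1/6

Stokes: integral_partial_R omega = integral_R d omega with d omega = (∂Q/∂x - ∂P/∂y) dx ∧ dy.
  ∂Q/∂x = 2*x
  ∂P/∂y = x
  integrand = ∂Q/∂x - ∂P/∂y = x.
Integrating over R: integral_0^1 integral_0^{1-x} (x) dy dx = 1/6.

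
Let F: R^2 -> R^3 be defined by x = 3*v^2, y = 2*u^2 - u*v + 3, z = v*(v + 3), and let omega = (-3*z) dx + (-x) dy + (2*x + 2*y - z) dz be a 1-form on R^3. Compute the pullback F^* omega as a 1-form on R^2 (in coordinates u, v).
F^* omega = (3*v^2*(-4*u + v)) du + (8*u^2*v + 12*u^2 - u*v^2 - 6*u*v - 8*v^3 - 45*v^2 + 3*v + 18) dv

Using F^*(f dg) = (f ∘ F) d(g ∘ F), substitute each coordinate x_i by F_i(u, v) in f_i, and replace dx_i by d F_i = (∂F_i/∂u) du + (∂F_i/∂v) dv.
  For the x component: f_1(F) = 3*v*(-v - 3); d F_1 = (0) du + (6*v) dv
  For the y component: f_2(F) = -3*v^2; d F_2 = (4*u - v) du + (-u) dv
  For the z component: f_3(F) = 4*u^2 - 2*u*v + 5*v^2 - 3*v + 6; d F_3 = (0) du + (2*v + 3) dv
Combining and collecting du, dv coefficients:
  coeff of du: 3*v^2*(-4*u + v)
  coeff of dv: 8*u^2*v + 12*u^2 - u*v^2 - 6*u*v - 8*v^3 - 45*v^2 + 3*v + 18
F^* omega = (3*v^2*(-4*u + v)) du + (8*u^2*v + 12*u^2 - u*v^2 - 6*u*v - 8*v^3 - 45*v^2 + 3*v + 18) dv.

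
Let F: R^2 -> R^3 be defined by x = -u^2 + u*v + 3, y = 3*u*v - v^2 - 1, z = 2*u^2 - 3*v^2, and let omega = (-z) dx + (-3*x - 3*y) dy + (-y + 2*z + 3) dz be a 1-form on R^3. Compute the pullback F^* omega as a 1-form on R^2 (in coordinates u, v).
F^* omega = (20*u^3 - 5*u^2*v - 62*u*v^2 + 16*u + 12*v^3 - 18*v) du + (7*u^3 - 66*u^2*v + 54*u*v^2 - 18*u + 24*v^3 - 12*v) dv

Using F^*(f dg) = (f ∘ F) d(g ∘ F), substitute each coordinate x_i by F_i(u, v) in f_i, and replace dx_i by d F_i = (∂F_i/∂u) du + (∂F_i/∂v) dv.
  For the x component: f_1(F) = -2*u^2 + 3*v^2; d F_1 = (-2*u + v) du + (u) dv
  For the y component: f_2(F) = 3*u^2 - 12*u*v + 3*v^2 - 6; d F_2 = (3*v) du + (3*u - 2*v) dv
  For the z component: f_3(F) = 4*u^2 - 3*u*v - 5*v^2 + 4; d F_3 = (4*u) du + (-6*v) dv
Combining and collecting du, dv coefficients:
  coeff of du: 20*u^3 - 5*u^2*v - 62*u*v^2 + 16*u + 12*v^3 - 18*v
  coeff of dv: 7*u^3 - 66*u^2*v + 54*u*v^2 - 18*u + 24*v^3 - 12*v
F^* omega = (20*u^3 - 5*u^2*v - 62*u*v^2 + 16*u + 12*v^3 - 18*v) du + (7*u^3 - 66*u^2*v + 54*u*v^2 - 18*u + 24*v^3 - 12*v) dv.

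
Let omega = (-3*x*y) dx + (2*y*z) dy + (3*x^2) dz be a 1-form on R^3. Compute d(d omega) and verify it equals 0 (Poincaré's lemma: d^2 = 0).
d(d omega) = 0

Step 1: d omega = sum_{i<j} (∂f_j/∂x_i - ∂f_i/∂x_j) dx_i ∧ dx_j:
  coeff of dx ∧ dy: 3*x
  coeff of dx ∧ dz: 6*x
  coeff of dy ∧ dz: -2*y
Step 2: Apply d again to each 2-form coefficient. The only possible 3-form in R^3 is dx ∧ dy ∧ dz, with coefficient
  ∂(coeff of dy∧dz)/∂x - ∂(coeff of dx∧dz)/∂y + ∂(coeff of dx∧dy)/∂z
  = ∂/∂x (-2*y) - ∂/∂y (6*x) + ∂/∂z (3*x).
Each of these terms simplifies to sums of mixed partials that cancel in pairs. The result is 0 (by equality of mixed partials for smooth functions — Schwarz / Clairaut).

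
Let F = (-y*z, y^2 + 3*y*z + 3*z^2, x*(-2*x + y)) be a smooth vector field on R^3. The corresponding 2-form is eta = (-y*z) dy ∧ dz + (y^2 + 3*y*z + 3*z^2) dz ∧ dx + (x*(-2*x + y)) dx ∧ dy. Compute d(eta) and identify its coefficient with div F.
d(eta) = (2*y + 3*z) dx ∧ dy ∧ dz; div F = 2*y + 3*z

For a 2-form in R^3 of the form above, applying d gives a 3-form with coefficient ∂P/∂x + ∂Q/∂y + ∂R/∂z:
  ∂P/∂x = 0
  ∂Q/∂y = 2*y + 3*z
  ∂R/∂z = 0
Sum = 2*y + 3*z, which is exactly div F.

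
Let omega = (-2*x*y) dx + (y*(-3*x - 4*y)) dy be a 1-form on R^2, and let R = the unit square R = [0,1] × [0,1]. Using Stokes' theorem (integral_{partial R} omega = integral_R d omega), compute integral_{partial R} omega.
integral_(partial R) omega = -1/2

Stokes: integral_partial_R omega = integral_R d omega with d omega = (∂Q/∂x - ∂P/∂y) dx ∧ dy.
  ∂Q/∂x = -3*y
  ∂P/∂y = -2*x
  integrand = ∂Q/∂x - ∂P/∂y = 2*x - 3*y.
Integrating over R: integral_0^1 integral_0^1 (2*x - 3*y) dx dy = -1/2.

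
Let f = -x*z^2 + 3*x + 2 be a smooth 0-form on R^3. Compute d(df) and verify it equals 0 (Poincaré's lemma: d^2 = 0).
d(df) = 0

Step 1: df = sum_i (∂f/∂x_i) dx_i = (3 - z^2) dx + (0) dy + (-2*x*z) dz.
Step 2: Apply d again. Using the 1-form formula, the coefficient of dx ∧ dy in d(df) is ∂^2 f/∂x ∂y - ∂^2 f/∂y ∂x = (0) - (0) = 0 (equality of mixed partials for smooth f).
Similarly for dx ∧ dz and dy ∧ dz — all coefficients vanish. So d(df) = 0.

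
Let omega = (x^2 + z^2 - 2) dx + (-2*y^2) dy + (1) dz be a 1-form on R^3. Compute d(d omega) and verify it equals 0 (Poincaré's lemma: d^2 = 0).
d(d omega) = 0

Step 1: d omega = sum_{i<j} (∂f_j/∂x_i - ∂f_i/∂x_j) dx_i ∧ dx_j:
  coeff of dx ∧ dy: 0
  coeff of dx ∧ dz: -2*z
  coeff of dy ∧ dz: 0
Step 2: Apply d again to each 2-form coefficient. The only possible 3-form in R^3 is dx ∧ dy ∧ dz, with coefficient
  ∂(coeff of dy∧dz)/∂x - ∂(coeff of dx∧dz)/∂y + ∂(coeff of dx∧dy)/∂z
  = ∂/∂x (0) - ∂/∂y (-2*z) + ∂/∂z (0).
Each of these terms simplifies to sums of mixed partials that cancel in pairs. The result is 0 (by equality of mixed partials for smooth functions — Schwarz / Clairaut).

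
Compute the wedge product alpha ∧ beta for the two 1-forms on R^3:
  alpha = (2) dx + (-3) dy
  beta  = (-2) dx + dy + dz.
alpha ∧ beta = (-4) dx ∧ dy + (2) dx ∧ dz + (-3) dy ∧ dz

Distribute the wedge, using dx_i ∧ dx_j = -dx_j ∧ dx_i and dx_i ∧ dx_i = 0. For each pair (i, j) with i < j, the coefficient of dx_i ∧ dx_j in alpha ∧ beta is (alpha_i * beta_j - alpha_j * beta_i). Collecting: alpha ∧ beta = (-4) dx ∧ dy + (2) dx ∧ dz + (-3) dy ∧ dz.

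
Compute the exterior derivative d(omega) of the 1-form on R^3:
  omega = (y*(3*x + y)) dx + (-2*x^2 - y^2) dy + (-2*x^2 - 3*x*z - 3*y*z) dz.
d(omega) = (-7*x - 2*y) dx ∧ dy + (-4*x - 3*z) dx ∧ dz + (-3*z) dy ∧ dz

For a 1-form omega = sum_i f_i dx_i, the exterior derivative is
  d(omega) = sum_{i < j} (∂f_j/∂x_i - ∂f_i/∂x_j) dx_i ∧ dx_j.
  coefficient of dx ∧ dy: ∂f_2/∂x - ∂f_1/∂y = ∂(-2*x^2 - y^2)/∂x - ∂(y*(3*x + y))/∂y = -7*x - 2*y
  coefficient of dx ∧ dz: ∂f_3/∂x - ∂f_1/∂z = ∂(-2*x^2 - 3*x*z - 3*y*z)/∂x - ∂(y*(3*x + y))/∂z = -4*x - 3*z
  coefficient of dy ∧ dz: ∂f_3/∂y - ∂f_2/∂z = ∂(-2*x^2 - 3*x*z - 3*y*z)/∂y - ∂(-2*x^2 - y^2)/∂z = -3*z
Assembling: d(omega) = (-7*x - 2*y) dx ∧ dy + (-4*x - 3*z) dx ∧ dz + (-3*z) dy ∧ dz.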